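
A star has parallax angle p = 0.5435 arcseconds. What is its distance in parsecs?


d = 1/p = 1/0.5435 = 1.8399

1.8399 pc


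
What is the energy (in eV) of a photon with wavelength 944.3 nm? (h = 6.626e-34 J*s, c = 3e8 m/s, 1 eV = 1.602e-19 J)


E = hc/lambda = 6.626e-34 * 3e8 / 9.443e-07 = 2.105e-19 J = 1.314 eV

1.314 eV


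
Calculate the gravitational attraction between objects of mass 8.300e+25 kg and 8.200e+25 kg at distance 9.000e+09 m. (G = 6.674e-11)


F = G*m1*m2/r^2 = 6.674e-11 * 8.300e+25 * 8.200e+25 / (9.000e+09)^2 = 6.674e-11 * 6.806e+51 / 8.100e+19 = 5.608e+21

5.608e+21 N


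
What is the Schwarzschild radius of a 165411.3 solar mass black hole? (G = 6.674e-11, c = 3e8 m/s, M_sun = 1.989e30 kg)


M = 165411.3 * 1.989e30 kg = 3.290030757e+35 kg. rs = 2GM/c^2 = 2 * 6.674e-11 * 3.290030757e+35 / (3e8)^2 = 4.879e+08

4.879e+08 m


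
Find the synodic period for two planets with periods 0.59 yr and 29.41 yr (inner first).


1/P_syn = |1/P1 - 1/P2| = |1/0.59 - 1/29.41| => P_syn = 0.6021

0.6021 years


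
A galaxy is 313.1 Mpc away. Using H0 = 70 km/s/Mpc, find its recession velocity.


v = H0 * d = 70 * 313.1 = 21917.0

21917.0 km/s


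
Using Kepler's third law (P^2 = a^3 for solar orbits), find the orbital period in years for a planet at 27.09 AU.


P = a^(3/2) = 27.09^1.5 = 140.9982

140.9982 years


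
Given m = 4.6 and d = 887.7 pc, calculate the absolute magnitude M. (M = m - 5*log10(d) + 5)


M = m - 5*log10(d) + 5 = 4.6 - 5*log10(887.7) + 5 = -5.1413

-5.1413


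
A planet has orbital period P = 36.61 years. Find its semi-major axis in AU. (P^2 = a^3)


a = P^(2/3) = 36.61^(2/3) = 11.0255

11.0255 AU


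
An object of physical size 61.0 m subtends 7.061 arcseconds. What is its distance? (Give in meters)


D = size / theta_rad, theta_rad = 7.061 * pi/(180*3600) = 3.423e-05, D = 1.782e+06

1.782e+06 m


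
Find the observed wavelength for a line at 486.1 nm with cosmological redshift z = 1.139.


lam_obs = lam_emit * (1 + z) = 486.1 * (1 + 1.139) = 1039.7679

1039.7679 nm


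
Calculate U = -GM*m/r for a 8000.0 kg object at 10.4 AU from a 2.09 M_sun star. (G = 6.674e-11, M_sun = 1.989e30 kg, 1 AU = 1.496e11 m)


M = 2.09 * 1.989e30 kg = 4.15701e+30 kg; r = 10.4 AU * 1.496e11 m/AU = 1.55584e+12 m. U = -GM*m/r = -(6.674e-11 * 4.15701e+30 * 8000.0) / 1.55584e+12 = -1.427e+12

-1.427e+12 J


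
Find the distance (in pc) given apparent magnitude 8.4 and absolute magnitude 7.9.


d = 10^((m - M + 5)/5) = 10^((8.4 - 7.9 + 5)/5) = 12.5893

12.5893 pc


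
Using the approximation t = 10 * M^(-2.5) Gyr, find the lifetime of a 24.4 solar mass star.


t = 10 * M^(-2.5) = 10 * 24.4^(-2.5) = 0.0034

0.0034 Gyr


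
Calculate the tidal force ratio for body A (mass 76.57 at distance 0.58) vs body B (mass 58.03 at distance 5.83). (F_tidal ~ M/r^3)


Ratio = (M1/r1^3) / (M2/r2^3) = (76.57/0.58^3) / (58.03/5.83^3) = 1340.0708

1340.0708


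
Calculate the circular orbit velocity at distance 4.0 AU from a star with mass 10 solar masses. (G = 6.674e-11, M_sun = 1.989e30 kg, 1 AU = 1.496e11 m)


v = sqrt(GM/r) = sqrt(6.674e-11 * 1.989e+31 / 5.984e+11) = 47099.3269

47099.3269 m/s


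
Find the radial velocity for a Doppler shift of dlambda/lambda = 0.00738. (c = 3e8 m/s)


v = (dlambda/lambda) * c = 0.00738 * 3e8 = 2.214e+06

2.214e+06 m/s


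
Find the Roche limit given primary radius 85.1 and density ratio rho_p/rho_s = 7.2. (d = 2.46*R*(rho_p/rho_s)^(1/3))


d_Roche = 2.46 * 85.1 * 7.2^(1/3) = 404.2427

404.2427


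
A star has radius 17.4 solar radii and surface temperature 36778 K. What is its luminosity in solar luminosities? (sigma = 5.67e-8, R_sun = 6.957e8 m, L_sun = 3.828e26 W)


R = 17.4 * 6.957e8 m = 1.210518e+10 m. L = 4*pi*R^2*sigma*T^4 = 4*pi*(1.210518e+10)^2 * 5.67e-8 * 36778^4 = 1.910239671e+32 W. L/L_sun = 1.910239671e+32 / 3.828e26 = 499017.6779

499017.6779 L_sun


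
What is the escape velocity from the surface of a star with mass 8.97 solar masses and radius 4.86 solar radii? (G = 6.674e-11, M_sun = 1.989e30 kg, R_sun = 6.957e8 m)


M = 8.97 * 1.989e30 kg = 1.784133e+31 kg; R = 4.86 * 6.957e8 m = 3.381102e+09 m. v_esc = sqrt(2GM/R) = sqrt(2 * 6.674e-11 * 1.784133e+31 / 3.381102e+09) = 839252.3689

839252.3689 m/s


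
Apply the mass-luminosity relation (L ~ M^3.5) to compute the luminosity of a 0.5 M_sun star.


L/L_sun = (M/M_sun)^3.5 = 0.5^3.5 = 0.0884

0.0884 L_sun


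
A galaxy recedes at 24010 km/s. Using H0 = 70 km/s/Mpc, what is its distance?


d = v / H0 = 24010 / 70 = 343.0

343.0 Mpc


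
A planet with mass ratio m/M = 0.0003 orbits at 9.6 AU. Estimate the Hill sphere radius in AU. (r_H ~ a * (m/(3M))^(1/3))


r_H = a * (m/3M)^(1/3) = 9.6 * (0.0003/3)^(1/3) = 0.4456

0.4456 AU


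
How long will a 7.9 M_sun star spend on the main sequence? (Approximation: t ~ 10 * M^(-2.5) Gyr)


t = 10 * M^(-2.5) = 10 * 7.9^(-2.5) = 0.057

0.057 Gyr


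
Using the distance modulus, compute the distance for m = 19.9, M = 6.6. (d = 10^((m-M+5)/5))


d = 10^((m - M + 5)/5) = 10^((19.9 - 6.6 + 5)/5) = 4570.8819

4570.8819 pc


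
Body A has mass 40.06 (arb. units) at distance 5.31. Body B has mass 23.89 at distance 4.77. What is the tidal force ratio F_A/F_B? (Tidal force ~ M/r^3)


Ratio = (M1/r1^3) / (M2/r2^3) = (40.06/5.31^3) / (23.89/4.77^3) = 1.2155

1.2155


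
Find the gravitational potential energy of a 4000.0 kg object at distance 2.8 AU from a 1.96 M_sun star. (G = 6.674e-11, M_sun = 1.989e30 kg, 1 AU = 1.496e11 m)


M = 1.96 * 1.989e30 kg = 3.89844e+30 kg; r = 2.8 AU * 1.496e11 m/AU = 4.1888e+11 m. U = -GM*m/r = -(6.674e-11 * 3.89844e+30 * 4000.0) / 4.1888e+11 = -2.485e+12

-2.485e+12 J


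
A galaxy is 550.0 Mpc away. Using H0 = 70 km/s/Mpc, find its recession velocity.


v = H0 * d = 70 * 550.0 = 38500.0

38500.0 km/s


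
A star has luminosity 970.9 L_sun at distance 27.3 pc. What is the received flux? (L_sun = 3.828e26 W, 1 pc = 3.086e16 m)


F = L / (4*pi*d^2) = 3.717e+29 / (4*pi*(8.425e+17)^2) = 4.167e-08

4.167e-08 W/m^2


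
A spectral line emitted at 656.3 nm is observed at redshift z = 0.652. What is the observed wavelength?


lam_obs = lam_emit * (1 + z) = 656.3 * (1 + 0.652) = 1084.2076

1084.2076 nm


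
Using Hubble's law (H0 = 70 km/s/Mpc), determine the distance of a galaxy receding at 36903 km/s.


d = v / H0 = 36903 / 70 = 527.1857

527.1857 Mpc


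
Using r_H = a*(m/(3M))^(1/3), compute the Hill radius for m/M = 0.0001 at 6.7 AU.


r_H = a * (m/3M)^(1/3) = 6.7 * (0.0001/3)^(1/3) = 0.2156

0.2156 AU


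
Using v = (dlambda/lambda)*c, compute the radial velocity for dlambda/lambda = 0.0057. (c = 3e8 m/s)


v = (dlambda/lambda) * c = 0.0057 * 3e8 = 1.710e+06

1.710e+06 m/s


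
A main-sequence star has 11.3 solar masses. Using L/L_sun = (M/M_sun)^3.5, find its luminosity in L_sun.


L/L_sun = (M/M_sun)^3.5 = 11.3^3.5 = 4850.3665

4850.3665 L_sun


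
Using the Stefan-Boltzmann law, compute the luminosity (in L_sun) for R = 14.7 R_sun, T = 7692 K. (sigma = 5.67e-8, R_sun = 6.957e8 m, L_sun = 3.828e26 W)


R = 14.7 * 6.957e8 m = 1.022679e+10 m. L = 4*pi*R^2*sigma*T^4 = 4*pi*(1.022679e+10)^2 * 5.67e-8 * 7692^4 = 2.60872741e+29 W. L/L_sun = 2.60872741e+29 / 3.828e26 = 681.4857

681.4857 L_sun


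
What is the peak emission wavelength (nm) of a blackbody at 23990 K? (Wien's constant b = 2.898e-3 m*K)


lam_max = b / T = 2.898e-3 / 23990 = 1.208e-07 m = 120.8003 nm

120.8003 nm


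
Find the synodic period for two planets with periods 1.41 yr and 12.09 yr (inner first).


1/P_syn = |1/P1 - 1/P2| = |1/1.41 - 1/12.09| => P_syn = 1.5962

1.5962 years


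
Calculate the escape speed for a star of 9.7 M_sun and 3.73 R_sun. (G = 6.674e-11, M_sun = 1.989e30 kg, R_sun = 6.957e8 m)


M = 9.7 * 1.989e30 kg = 1.92933e+31 kg; R = 3.73 * 6.957e8 m = 2.594961e+09 m. v_esc = sqrt(2GM/R) = sqrt(2 * 6.674e-11 * 1.92933e+31 / 2.594961e+09) = 996198.6299

996198.6299 m/s


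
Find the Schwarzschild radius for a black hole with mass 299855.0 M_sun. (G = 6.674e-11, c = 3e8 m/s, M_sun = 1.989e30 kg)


M = 299855.0 * 1.989e30 kg = 5.96411595e+35 kg. rs = 2GM/c^2 = 2 * 6.674e-11 * 5.96411595e+35 / (3e8)^2 = 8.845e+08

8.845e+08 m


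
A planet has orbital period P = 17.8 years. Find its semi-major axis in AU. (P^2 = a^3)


a = P^(2/3) = 17.8^(2/3) = 6.8173

6.8173 AU


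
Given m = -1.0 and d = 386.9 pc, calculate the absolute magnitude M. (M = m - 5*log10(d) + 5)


M = m - 5*log10(d) + 5 = -1.0 - 5*log10(386.9) + 5 = -8.938

-8.938


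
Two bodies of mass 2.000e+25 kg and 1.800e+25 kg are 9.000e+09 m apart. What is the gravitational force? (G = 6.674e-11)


F = G*m1*m2/r^2 = 6.674e-11 * 2.000e+25 * 1.800e+25 / (9.000e+09)^2 = 6.674e-11 * 3.600e+50 / 8.100e+19 = 2.966e+20

2.966e+20 N


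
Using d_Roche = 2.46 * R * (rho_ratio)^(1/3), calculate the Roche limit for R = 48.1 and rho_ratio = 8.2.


d_Roche = 2.46 * 48.1 * 8.2^(1/3) = 238.6079

238.6079


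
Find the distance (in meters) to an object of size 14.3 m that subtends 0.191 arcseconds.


D = size / theta_rad, theta_rad = 0.191 * pi/(180*3600) = 9.260e-07, D = 1.544e+07

1.544e+07 m


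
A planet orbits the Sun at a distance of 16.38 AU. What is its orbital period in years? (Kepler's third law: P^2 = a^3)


P = a^(3/2) = 16.38^1.5 = 66.2935

66.2935 years


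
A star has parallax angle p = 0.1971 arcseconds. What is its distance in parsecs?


d = 1/p = 1/0.1971 = 5.0736

5.0736 pc


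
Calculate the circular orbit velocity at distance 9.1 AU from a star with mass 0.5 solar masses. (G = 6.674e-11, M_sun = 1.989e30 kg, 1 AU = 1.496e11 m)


v = sqrt(GM/r) = sqrt(6.674e-11 * 9.945e+29 / 1.361e+12) = 6982.4688

6982.4688 m/s


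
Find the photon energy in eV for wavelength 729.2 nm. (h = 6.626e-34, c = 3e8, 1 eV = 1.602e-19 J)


E = hc/lambda = 6.626e-34 * 3e8 / 7.292e-07 = 2.726e-19 J = 1.7016 eV

1.7016 eV


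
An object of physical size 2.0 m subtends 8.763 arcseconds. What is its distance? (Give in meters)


D = size / theta_rad, theta_rad = 8.763 * pi/(180*3600) = 4.248e-05, D = 47076.2995

47076.2995 m


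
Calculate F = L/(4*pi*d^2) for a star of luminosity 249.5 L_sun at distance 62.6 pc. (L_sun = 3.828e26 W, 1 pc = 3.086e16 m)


F = L / (4*pi*d^2) = 9.551e+28 / (4*pi*(1.932e+18)^2) = 2.037e-09

2.037e-09 W/m^2


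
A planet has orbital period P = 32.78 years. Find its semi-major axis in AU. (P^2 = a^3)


a = P^(2/3) = 32.78^(2/3) = 10.2425

10.2425 AU


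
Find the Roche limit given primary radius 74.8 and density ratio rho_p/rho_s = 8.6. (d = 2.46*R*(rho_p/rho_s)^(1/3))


d_Roche = 2.46 * 74.8 * 8.6^(1/3) = 376.9955

376.9955


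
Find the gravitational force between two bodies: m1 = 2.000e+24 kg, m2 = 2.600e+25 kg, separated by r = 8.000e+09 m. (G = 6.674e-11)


F = G*m1*m2/r^2 = 6.674e-11 * 2.000e+24 * 2.600e+25 / (8.000e+09)^2 = 6.674e-11 * 5.200e+49 / 6.400e+19 = 5.423e+19

5.423e+19 N


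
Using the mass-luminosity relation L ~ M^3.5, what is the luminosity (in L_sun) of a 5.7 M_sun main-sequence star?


L/L_sun = (M/M_sun)^3.5 = 5.7^3.5 = 442.1422

442.1422 L_sun


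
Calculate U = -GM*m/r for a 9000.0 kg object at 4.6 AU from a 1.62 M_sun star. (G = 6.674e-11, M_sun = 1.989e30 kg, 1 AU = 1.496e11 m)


M = 1.62 * 1.989e30 kg = 3.22218e+30 kg; r = 4.6 AU * 1.496e11 m/AU = 6.8816e+11 m. U = -GM*m/r = -(6.674e-11 * 3.22218e+30 * 9000.0) / 6.8816e+11 = -2.812e+12

-2.812e+12 J


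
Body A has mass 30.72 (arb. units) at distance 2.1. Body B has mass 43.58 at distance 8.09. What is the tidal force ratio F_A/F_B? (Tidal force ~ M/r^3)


Ratio = (M1/r1^3) / (M2/r2^3) = (30.72/2.1^3) / (43.58/8.09^3) = 40.3015

40.3015


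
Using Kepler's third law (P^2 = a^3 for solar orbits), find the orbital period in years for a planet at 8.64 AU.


P = a^(3/2) = 8.64^1.5 = 25.3963

25.3963 years


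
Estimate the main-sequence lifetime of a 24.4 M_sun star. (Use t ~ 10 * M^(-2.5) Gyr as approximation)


t = 10 * M^(-2.5) = 10 * 24.4^(-2.5) = 0.0034

0.0034 Gyr


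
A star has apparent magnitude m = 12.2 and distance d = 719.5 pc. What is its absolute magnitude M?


M = m - 5*log10(d) + 5 = 12.2 - 5*log10(719.5) + 5 = 2.9148

2.9148


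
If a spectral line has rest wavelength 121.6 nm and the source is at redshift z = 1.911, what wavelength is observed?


lam_obs = lam_emit * (1 + z) = 121.6 * (1 + 1.911) = 353.9776

353.9776 nm


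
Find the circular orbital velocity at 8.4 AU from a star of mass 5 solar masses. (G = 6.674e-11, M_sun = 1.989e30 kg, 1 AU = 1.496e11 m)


v = sqrt(GM/r) = sqrt(6.674e-11 * 9.945e+30 / 1.257e+12) = 22982.1183

22982.1183 m/s


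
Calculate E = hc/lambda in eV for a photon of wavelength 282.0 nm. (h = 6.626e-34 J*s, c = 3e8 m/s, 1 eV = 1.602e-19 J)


E = hc/lambda = 6.626e-34 * 3e8 / 2.820e-07 = 7.049e-19 J = 4.4001 eV

4.4001 eV


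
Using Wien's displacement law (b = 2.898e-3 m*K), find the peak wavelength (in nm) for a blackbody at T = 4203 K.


lam_max = b / T = 2.898e-3 / 4203 = 6.895e-07 m = 689.5075 nm

689.5075 nm


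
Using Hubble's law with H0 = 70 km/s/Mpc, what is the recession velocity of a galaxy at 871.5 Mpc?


v = H0 * d = 70 * 871.5 = 61005.0

61005.0 km/s


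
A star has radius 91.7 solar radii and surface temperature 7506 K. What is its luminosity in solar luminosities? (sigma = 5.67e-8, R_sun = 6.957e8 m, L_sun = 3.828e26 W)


R = 91.7 * 6.957e8 m = 6.379569e+10 m. L = 4*pi*R^2*sigma*T^4 = 4*pi*(6.379569e+10)^2 * 5.67e-8 * 7506^4 = 9.204704297e+30 W. L/L_sun = 9.204704297e+30 / 3.828e26 = 24045.727

24045.727 L_sun


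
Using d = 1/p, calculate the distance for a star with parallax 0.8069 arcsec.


d = 1/p = 1/0.8069 = 1.2393

1.2393 pc


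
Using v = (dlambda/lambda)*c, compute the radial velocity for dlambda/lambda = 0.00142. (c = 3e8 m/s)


v = (dlambda/lambda) * c = 0.00142 * 3e8 = 426000.0

426000.0 m/s


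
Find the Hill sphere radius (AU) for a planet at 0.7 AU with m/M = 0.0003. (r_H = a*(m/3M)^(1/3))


r_H = a * (m/3M)^(1/3) = 0.7 * (0.0003/3)^(1/3) = 0.0325

0.0325 AU


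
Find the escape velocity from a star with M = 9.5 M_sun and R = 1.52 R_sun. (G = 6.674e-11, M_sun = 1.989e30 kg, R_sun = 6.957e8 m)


M = 9.5 * 1.989e30 kg = 1.88955e+31 kg; R = 1.52 * 6.957e8 m = 1.057464e+09 m. v_esc = sqrt(2GM/R) = sqrt(2 * 6.674e-11 * 1.88955e+31 / 1.057464e+09) = 1.544e+06

1.544e+06 m/s


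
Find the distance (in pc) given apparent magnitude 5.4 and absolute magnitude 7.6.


d = 10^((m - M + 5)/5) = 10^((5.4 - 7.6 + 5)/5) = 3.6308

3.6308 pc


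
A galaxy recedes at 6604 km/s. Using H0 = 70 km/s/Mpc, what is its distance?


d = v / H0 = 6604 / 70 = 94.3429

94.3429 Mpc


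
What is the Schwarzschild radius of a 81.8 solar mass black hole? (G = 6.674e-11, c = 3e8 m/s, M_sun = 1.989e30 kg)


M = 81.8 * 1.989e30 kg = 1.627002e+32 kg. rs = 2GM/c^2 = 2 * 6.674e-11 * 1.627002e+32 / (3e8)^2 = 241302.4744

241302.4744 m


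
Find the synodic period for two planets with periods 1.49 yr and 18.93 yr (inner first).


1/P_syn = |1/P1 - 1/P2| = |1/1.49 - 1/18.93| => P_syn = 1.6173

1.6173 years


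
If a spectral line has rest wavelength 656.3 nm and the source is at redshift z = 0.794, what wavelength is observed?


lam_obs = lam_emit * (1 + z) = 656.3 * (1 + 0.794) = 1177.4022

1177.4022 nm


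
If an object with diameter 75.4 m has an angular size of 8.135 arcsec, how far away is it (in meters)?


D = size / theta_rad, theta_rad = 8.135 * pi/(180*3600) = 3.944e-05, D = 1.912e+06

1.912e+06 m


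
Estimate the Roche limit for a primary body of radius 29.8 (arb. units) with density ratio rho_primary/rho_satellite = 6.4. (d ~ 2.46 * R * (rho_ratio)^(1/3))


d_Roche = 2.46 * 29.8 * 6.4^(1/3) = 136.1062

136.1062


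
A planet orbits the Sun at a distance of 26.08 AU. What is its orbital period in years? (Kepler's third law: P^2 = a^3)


P = a^(3/2) = 26.08^1.5 = 133.1869

133.1869 years


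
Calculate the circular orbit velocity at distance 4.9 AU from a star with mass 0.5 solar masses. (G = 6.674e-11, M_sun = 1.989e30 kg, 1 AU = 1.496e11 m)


v = sqrt(GM/r) = sqrt(6.674e-11 * 9.945e+29 / 7.330e+11) = 9515.501

9515.501 m/s


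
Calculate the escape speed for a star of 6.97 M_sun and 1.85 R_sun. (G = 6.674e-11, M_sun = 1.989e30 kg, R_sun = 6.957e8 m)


M = 6.97 * 1.989e30 kg = 1.386333e+31 kg; R = 1.85 * 6.957e8 m = 1.287045e+09 m. v_esc = sqrt(2GM/R) = sqrt(2 * 6.674e-11 * 1.386333e+31 / 1.287045e+09) = 1.199e+06

1.199e+06 m/s


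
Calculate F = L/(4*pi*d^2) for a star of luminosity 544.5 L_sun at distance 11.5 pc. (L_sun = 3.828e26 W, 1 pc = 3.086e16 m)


F = L / (4*pi*d^2) = 2.084e+29 / (4*pi*(3.549e+17)^2) = 1.317e-07

1.317e-07 W/m^2


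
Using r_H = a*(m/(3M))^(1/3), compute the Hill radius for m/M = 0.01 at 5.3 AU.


r_H = a * (m/3M)^(1/3) = 5.3 * (0.01/3)^(1/3) = 0.7917

0.7917 AU


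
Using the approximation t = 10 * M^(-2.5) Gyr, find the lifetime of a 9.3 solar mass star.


t = 10 * M^(-2.5) = 10 * 9.3^(-2.5) = 0.0379

0.0379 Gyr


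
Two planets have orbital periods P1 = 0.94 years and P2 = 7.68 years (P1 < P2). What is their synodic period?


1/P_syn = |1/P1 - 1/P2| = |1/0.94 - 1/7.68| => P_syn = 1.0711

1.0711 years


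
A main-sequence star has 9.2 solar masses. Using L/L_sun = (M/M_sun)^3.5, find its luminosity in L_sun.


L/L_sun = (M/M_sun)^3.5 = 9.2^3.5 = 2361.8776

2361.8776 L_sun


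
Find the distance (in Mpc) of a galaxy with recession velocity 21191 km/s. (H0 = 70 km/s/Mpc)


d = v / H0 = 21191 / 70 = 302.7286

302.7286 Mpc


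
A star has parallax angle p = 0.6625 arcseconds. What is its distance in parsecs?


d = 1/p = 1/0.6625 = 1.5094

1.5094 pc


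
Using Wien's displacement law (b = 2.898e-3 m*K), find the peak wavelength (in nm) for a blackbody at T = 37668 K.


lam_max = b / T = 2.898e-3 / 37668 = 7.694e-08 m = 76.9353 nm

76.9353 nm


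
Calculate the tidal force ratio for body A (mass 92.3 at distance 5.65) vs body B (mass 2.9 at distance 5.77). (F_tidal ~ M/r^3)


Ratio = (M1/r1^3) / (M2/r2^3) = (92.3/5.65^3) / (2.9/5.77^3) = 33.8989

33.8989


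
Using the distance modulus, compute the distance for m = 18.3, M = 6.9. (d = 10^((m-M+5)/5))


d = 10^((m - M + 5)/5) = 10^((18.3 - 6.9 + 5)/5) = 1905.4607

1905.4607 pc


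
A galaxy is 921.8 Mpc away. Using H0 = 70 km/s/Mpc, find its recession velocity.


v = H0 * d = 70 * 921.8 = 64526.0

64526.0 km/s


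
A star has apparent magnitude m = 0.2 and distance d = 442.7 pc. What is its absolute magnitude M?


M = m - 5*log10(d) + 5 = 0.2 - 5*log10(442.7) + 5 = -8.0305

-8.0305


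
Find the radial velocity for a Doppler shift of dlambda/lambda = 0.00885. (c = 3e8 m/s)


v = (dlambda/lambda) * c = 0.00885 * 3e8 = 2.655e+06

2.655e+06 m/s


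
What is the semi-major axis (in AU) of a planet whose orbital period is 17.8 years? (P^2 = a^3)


a = P^(2/3) = 17.8^(2/3) = 6.8173

6.8173 AU


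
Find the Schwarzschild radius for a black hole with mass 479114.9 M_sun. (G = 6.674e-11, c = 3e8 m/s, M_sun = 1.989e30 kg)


M = 479114.9 * 1.989e30 kg = 9.529595361e+35 kg. rs = 2GM/c^2 = 2 * 6.674e-11 * 9.529595361e+35 / (3e8)^2 = 1.413e+09

1.413e+09 m


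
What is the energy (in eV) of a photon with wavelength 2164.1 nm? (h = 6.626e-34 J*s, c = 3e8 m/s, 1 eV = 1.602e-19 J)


E = hc/lambda = 6.626e-34 * 3e8 / 2.164e-06 = 9.185e-20 J = 0.5734 eV

0.5734 eV


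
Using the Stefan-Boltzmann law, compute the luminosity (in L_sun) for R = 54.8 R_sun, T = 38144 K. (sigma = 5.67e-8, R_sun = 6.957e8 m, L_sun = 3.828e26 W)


R = 54.8 * 6.957e8 m = 3.812436e+10 m. L = 4*pi*R^2*sigma*T^4 = 4*pi*(3.812436e+10)^2 * 5.67e-8 * 38144^4 = 2.192315132e+33 W. L/L_sun = 2.192315132e+33 / 3.828e26 = 5.727e+06

5.727e+06 L_sun


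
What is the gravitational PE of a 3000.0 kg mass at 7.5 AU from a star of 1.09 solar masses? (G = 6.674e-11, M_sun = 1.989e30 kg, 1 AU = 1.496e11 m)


M = 1.09 * 1.989e30 kg = 2.16801e+30 kg; r = 7.5 AU * 1.496e11 m/AU = 1.122e+12 m. U = -GM*m/r = -(6.674e-11 * 2.16801e+30 * 3000.0) / 1.122e+12 = -3.869e+11

-3.869e+11 J


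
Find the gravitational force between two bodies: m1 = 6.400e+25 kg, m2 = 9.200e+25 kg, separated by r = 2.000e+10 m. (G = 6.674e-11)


F = G*m1*m2/r^2 = 6.674e-11 * 6.400e+25 * 9.200e+25 / (2.000e+10)^2 = 6.674e-11 * 5.888e+51 / 4.000e+20 = 9.824e+20

9.824e+20 N


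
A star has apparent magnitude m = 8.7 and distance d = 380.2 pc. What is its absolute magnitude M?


M = m - 5*log10(d) + 5 = 8.7 - 5*log10(380.2) + 5 = 0.7999

0.7999


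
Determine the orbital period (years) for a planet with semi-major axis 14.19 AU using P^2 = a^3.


P = a^(3/2) = 14.19^1.5 = 53.4532

53.4532 years


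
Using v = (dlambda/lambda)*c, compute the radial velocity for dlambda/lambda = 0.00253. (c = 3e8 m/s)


v = (dlambda/lambda) * c = 0.00253 * 3e8 = 759000.0

759000.0 m/s


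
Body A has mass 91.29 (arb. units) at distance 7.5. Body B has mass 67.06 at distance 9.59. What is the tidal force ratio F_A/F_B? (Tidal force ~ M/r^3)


Ratio = (M1/r1^3) / (M2/r2^3) = (91.29/7.5^3) / (67.06/9.59^3) = 2.846

2.846


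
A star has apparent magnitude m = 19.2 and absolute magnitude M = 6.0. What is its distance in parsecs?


d = 10^((m - M + 5)/5) = 10^((19.2 - 6.0 + 5)/5) = 4365.1583

4365.1583 pc


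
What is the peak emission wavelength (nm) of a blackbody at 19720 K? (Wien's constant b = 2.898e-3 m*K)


lam_max = b / T = 2.898e-3 / 19720 = 1.470e-07 m = 146.9574 nm

146.9574 nm


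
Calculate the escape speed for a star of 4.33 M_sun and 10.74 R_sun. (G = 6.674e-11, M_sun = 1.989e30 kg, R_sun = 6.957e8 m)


M = 4.33 * 1.989e30 kg = 8.61237e+30 kg; R = 10.74 * 6.957e8 m = 7.471818e+09 m. v_esc = sqrt(2GM/R) = sqrt(2 * 6.674e-11 * 8.61237e+30 / 7.471818e+09) = 392243.9885

392243.9885 m/s


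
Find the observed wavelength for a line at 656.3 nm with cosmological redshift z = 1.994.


lam_obs = lam_emit * (1 + z) = 656.3 * (1 + 1.994) = 1964.9622

1964.9622 nm


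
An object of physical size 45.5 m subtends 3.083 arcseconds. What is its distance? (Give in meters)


D = size / theta_rad, theta_rad = 3.083 * pi/(180*3600) = 1.495e-05, D = 3.044e+06

3.044e+06 m


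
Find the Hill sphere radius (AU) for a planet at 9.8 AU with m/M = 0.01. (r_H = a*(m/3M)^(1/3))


r_H = a * (m/3M)^(1/3) = 9.8 * (0.01/3)^(1/3) = 1.4639

1.4639 AU


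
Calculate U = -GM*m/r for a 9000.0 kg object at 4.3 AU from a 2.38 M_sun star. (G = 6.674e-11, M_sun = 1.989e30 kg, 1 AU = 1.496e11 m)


M = 2.38 * 1.989e30 kg = 4.73382e+30 kg; r = 4.3 AU * 1.496e11 m/AU = 6.4328e+11 m. U = -GM*m/r = -(6.674e-11 * 4.73382e+30 * 9000.0) / 6.4328e+11 = -4.420e+12

-4.420e+12 J


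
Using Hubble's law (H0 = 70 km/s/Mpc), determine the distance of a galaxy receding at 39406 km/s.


d = v / H0 = 39406 / 70 = 562.9429

562.9429 Mpc


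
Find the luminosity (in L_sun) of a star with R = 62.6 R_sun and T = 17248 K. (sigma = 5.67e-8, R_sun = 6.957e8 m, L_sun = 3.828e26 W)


R = 62.6 * 6.957e8 m = 4.355082e+10 m. L = 4*pi*R^2*sigma*T^4 = 4*pi*(4.355082e+10)^2 * 5.67e-8 * 17248^4 = 1.19602586e+32 W. L/L_sun = 1.19602586e+32 / 3.828e26 = 312441.4474

312441.4474 L_sun


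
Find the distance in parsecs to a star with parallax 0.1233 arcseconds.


d = 1/p = 1/0.1233 = 8.1103

8.1103 pc


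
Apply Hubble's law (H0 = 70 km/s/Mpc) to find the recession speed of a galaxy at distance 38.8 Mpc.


v = H0 * d = 70 * 38.8 = 2716.0

2716.0 km/s


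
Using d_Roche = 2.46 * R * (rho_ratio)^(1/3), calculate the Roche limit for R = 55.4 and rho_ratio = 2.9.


d_Roche = 2.46 * 55.4 * 2.9^(1/3) = 194.3469

194.3469


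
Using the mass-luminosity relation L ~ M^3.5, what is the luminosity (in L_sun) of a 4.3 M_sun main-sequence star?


L/L_sun = (M/M_sun)^3.5 = 4.3^3.5 = 164.8692

164.8692 L_sun


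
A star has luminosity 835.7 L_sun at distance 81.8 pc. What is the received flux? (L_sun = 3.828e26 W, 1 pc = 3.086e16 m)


F = L / (4*pi*d^2) = 3.199e+29 / (4*pi*(2.524e+18)^2) = 3.995e-09

3.995e-09 W/m^2


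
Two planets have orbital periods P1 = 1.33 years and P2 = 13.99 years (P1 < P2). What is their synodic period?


1/P_syn = |1/P1 - 1/P2| = |1/1.33 - 1/13.99| => P_syn = 1.4697

1.4697 years


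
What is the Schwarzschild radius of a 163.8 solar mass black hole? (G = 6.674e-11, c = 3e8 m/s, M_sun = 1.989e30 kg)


M = 163.8 * 1.989e30 kg = 3.257982e+32 kg. rs = 2GM/c^2 = 2 * 6.674e-11 * 3.257982e+32 / (3e8)^2 = 483194.9304

483194.9304 m


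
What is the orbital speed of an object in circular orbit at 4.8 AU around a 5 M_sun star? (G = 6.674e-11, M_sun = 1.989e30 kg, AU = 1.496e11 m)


v = sqrt(GM/r) = sqrt(6.674e-11 * 9.945e+30 / 7.181e+11) = 30402.4848

30402.4848 m/s


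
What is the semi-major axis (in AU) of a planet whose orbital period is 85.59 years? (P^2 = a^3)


a = P^(2/3) = 85.59^(2/3) = 19.4215

19.4215 AU


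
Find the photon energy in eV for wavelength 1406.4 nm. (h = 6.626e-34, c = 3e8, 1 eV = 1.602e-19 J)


E = hc/lambda = 6.626e-34 * 3e8 / 1.406e-06 = 1.413e-19 J = 0.8823 eV

0.8823 eV


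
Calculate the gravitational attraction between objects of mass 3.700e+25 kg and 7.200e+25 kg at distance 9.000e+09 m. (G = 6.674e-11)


F = G*m1*m2/r^2 = 6.674e-11 * 3.700e+25 * 7.200e+25 / (9.000e+09)^2 = 6.674e-11 * 2.664e+51 / 8.100e+19 = 2.195e+21

2.195e+21 N


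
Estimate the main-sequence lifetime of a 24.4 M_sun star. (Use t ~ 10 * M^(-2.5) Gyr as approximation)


t = 10 * M^(-2.5) = 10 * 24.4^(-2.5) = 0.0034

0.0034 Gyr


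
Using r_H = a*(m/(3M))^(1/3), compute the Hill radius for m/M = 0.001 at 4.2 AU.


r_H = a * (m/3M)^(1/3) = 4.2 * (0.001/3)^(1/3) = 0.2912

0.2912 AU


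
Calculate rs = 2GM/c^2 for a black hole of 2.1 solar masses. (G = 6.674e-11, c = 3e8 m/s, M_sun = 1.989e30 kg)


M = 2.1 * 1.989e30 kg = 4.1769e+30 kg. rs = 2GM/c^2 = 2 * 6.674e-11 * 4.1769e+30 / (3e8)^2 = 6194.8068

6194.8068 m


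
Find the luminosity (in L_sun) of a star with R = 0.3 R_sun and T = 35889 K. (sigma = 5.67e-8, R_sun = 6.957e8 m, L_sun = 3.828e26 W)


R = 0.3 * 6.957e8 m = 2.0871e+08 m. L = 4*pi*R^2*sigma*T^4 = 4*pi*(2.0871e+08)^2 * 5.67e-8 * 35889^4 = 5.14902344e+28 W. L/L_sun = 5.14902344e+28 / 3.828e26 = 134.5095

134.5095 L_sun


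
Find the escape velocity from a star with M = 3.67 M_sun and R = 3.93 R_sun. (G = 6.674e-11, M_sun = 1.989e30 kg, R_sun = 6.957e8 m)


M = 3.67 * 1.989e30 kg = 7.29963e+30 kg; R = 3.93 * 6.957e8 m = 2.734101e+09 m. v_esc = sqrt(2GM/R) = sqrt(2 * 6.674e-11 * 7.29963e+30 / 2.734101e+09) = 596968.2668

596968.2668 m/s


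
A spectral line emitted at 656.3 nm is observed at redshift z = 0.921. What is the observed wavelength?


lam_obs = lam_emit * (1 + z) = 656.3 * (1 + 0.921) = 1260.7523

1260.7523 nm


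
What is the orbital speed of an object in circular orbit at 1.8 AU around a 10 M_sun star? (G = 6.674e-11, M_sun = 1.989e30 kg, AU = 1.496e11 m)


v = sqrt(GM/r) = sqrt(6.674e-11 * 1.989e+31 / 2.693e+11) = 70211.531

70211.531 m/s


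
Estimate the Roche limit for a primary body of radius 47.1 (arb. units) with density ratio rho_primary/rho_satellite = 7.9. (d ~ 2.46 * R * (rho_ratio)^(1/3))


d_Roche = 2.46 * 47.1 * 7.9^(1/3) = 230.7624

230.7624


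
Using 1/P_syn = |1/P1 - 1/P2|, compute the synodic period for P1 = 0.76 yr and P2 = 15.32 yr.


1/P_syn = |1/P1 - 1/P2| = |1/0.76 - 1/15.32| => P_syn = 0.7997

0.7997 years


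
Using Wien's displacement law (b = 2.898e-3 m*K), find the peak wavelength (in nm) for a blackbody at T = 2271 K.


lam_max = b / T = 2.898e-3 / 2271 = 1.276e-06 m = 1276.0898 nm

1276.0898 nm


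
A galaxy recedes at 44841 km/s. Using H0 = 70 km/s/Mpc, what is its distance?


d = v / H0 = 44841 / 70 = 640.5857

640.5857 Mpc


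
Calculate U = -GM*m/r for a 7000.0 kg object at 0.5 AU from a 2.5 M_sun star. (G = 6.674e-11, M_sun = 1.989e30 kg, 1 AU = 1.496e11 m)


M = 2.5 * 1.989e30 kg = 4.9725e+30 kg; r = 0.5 AU * 1.496e11 m/AU = 7.48e+10 m. U = -GM*m/r = -(6.674e-11 * 4.9725e+30 * 7000.0) / 7.48e+10 = -3.106e+13

-3.106e+13 J


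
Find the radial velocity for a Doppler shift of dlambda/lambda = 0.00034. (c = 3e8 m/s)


v = (dlambda/lambda) * c = 0.00034 * 3e8 = 102000.0

102000.0 m/s


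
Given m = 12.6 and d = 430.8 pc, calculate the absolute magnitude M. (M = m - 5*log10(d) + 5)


M = m - 5*log10(d) + 5 = 12.6 - 5*log10(430.8) + 5 = 4.4286

4.4286


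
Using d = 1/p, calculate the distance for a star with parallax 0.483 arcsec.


d = 1/p = 1/0.483 = 2.0704

2.0704 pc


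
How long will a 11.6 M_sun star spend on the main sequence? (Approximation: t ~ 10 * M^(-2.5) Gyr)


t = 10 * M^(-2.5) = 10 * 11.6^(-2.5) = 0.0218

0.0218 Gyr


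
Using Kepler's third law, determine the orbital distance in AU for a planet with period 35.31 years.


a = P^(2/3) = 35.31^(2/3) = 10.763

10.763 AU


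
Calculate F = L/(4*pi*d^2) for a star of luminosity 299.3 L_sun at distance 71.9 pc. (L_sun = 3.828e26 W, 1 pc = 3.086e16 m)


F = L / (4*pi*d^2) = 1.146e+29 / (4*pi*(2.219e+18)^2) = 1.852e-09

1.852e-09 W/m^2


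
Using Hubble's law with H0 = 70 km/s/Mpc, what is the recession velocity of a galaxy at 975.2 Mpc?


v = H0 * d = 70 * 975.2 = 68264.0

68264.0 km/s


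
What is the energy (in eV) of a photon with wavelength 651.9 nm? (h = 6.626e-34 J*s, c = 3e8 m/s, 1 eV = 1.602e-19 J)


E = hc/lambda = 6.626e-34 * 3e8 / 6.519e-07 = 3.049e-19 J = 1.9034 eV

1.9034 eV


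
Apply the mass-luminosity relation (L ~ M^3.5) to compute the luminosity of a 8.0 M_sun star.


L/L_sun = (M/M_sun)^3.5 = 8.0^3.5 = 1448.1547

1448.1547 L_sun


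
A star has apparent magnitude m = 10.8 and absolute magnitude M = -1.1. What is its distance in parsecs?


d = 10^((m - M + 5)/5) = 10^((10.8 - -1.1 + 5)/5) = 2398.8329

2398.8329 pc


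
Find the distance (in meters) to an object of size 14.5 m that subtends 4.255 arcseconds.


D = size / theta_rad, theta_rad = 4.255 * pi/(180*3600) = 2.063e-05, D = 702900.0448

702900.0448 m


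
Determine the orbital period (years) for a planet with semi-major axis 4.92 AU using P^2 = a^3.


P = a^(3/2) = 4.92^1.5 = 10.9131

10.9131 years


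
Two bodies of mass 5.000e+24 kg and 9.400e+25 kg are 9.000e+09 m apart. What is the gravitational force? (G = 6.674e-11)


F = G*m1*m2/r^2 = 6.674e-11 * 5.000e+24 * 9.400e+25 / (9.000e+09)^2 = 6.674e-11 * 4.700e+50 / 8.100e+19 = 3.873e+20

3.873e+20 N


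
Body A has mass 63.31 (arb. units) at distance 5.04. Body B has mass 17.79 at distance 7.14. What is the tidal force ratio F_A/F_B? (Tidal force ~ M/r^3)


Ratio = (M1/r1^3) / (M2/r2^3) = (63.31/5.04^3) / (17.79/7.14^3) = 10.1181

10.1181


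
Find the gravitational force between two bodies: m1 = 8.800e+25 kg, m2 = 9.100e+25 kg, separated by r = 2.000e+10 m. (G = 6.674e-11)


F = G*m1*m2/r^2 = 6.674e-11 * 8.800e+25 * 9.100e+25 / (2.000e+10)^2 = 6.674e-11 * 8.008e+51 / 4.000e+20 = 1.336e+21

1.336e+21 N


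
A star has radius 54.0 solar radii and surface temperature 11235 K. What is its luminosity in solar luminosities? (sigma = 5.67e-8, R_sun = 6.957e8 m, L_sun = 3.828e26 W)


R = 54.0 * 6.957e8 m = 3.75678e+10 m. L = 4*pi*R^2*sigma*T^4 = 4*pi*(3.75678e+10)^2 * 5.67e-8 * 11235^4 = 1.602200107e+31 W. L/L_sun = 1.602200107e+31 / 3.828e26 = 41854.7572

41854.7572 L_sun


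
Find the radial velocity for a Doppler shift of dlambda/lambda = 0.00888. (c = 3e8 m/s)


v = (dlambda/lambda) * c = 0.00888 * 3e8 = 2.664e+06

2.664e+06 m/s


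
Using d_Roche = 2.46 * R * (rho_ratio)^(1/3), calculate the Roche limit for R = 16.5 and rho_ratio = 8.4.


d_Roche = 2.46 * 16.5 * 8.4^(1/3) = 82.5111

82.5111


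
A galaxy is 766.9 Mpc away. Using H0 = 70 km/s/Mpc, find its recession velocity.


v = H0 * d = 70 * 766.9 = 53683.0

53683.0 km/s


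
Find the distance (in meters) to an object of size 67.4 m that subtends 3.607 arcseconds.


D = size / theta_rad, theta_rad = 3.607 * pi/(180*3600) = 1.749e-05, D = 3.854e+06

3.854e+06 m


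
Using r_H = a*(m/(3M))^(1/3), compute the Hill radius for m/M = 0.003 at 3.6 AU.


r_H = a * (m/3M)^(1/3) = 3.6 * (0.003/3)^(1/3) = 0.36

0.36 AU


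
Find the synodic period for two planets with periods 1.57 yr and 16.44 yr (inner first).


1/P_syn = |1/P1 - 1/P2| = |1/1.57 - 1/16.44| => P_syn = 1.7358

1.7358 years


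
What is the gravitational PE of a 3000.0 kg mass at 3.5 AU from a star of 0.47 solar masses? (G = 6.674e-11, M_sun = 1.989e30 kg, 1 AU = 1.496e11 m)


M = 0.47 * 1.989e30 kg = 9.3483e+29 kg; r = 3.5 AU * 1.496e11 m/AU = 5.236e+11 m. U = -GM*m/r = -(6.674e-11 * 9.3483e+29 * 3000.0) / 5.236e+11 = -3.575e+11

-3.575e+11 J


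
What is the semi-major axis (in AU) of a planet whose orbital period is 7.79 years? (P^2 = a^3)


a = P^(2/3) = 7.79^(2/3) = 3.9297

3.9297 AU


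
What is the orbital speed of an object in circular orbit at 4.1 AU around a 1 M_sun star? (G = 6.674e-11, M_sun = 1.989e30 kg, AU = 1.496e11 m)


v = sqrt(GM/r) = sqrt(6.674e-11 * 1.989e+30 / 6.134e+11) = 14711.3581

14711.3581 m/s


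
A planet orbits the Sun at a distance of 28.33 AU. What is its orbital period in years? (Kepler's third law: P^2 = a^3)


P = a^(3/2) = 28.33^1.5 = 150.7891

150.7891 years


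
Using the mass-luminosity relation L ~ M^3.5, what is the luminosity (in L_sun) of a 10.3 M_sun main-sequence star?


L/L_sun = (M/M_sun)^3.5 = 10.3^3.5 = 3506.9558

3506.9558 L_sun


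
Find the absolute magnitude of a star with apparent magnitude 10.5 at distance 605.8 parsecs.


M = m - 5*log10(d) + 5 = 10.5 - 5*log10(605.8) + 5 = 1.5884

1.5884


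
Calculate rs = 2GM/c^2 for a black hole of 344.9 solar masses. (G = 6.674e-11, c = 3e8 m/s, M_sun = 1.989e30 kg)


M = 344.9 * 1.989e30 kg = 6.860061e+32 kg. rs = 2GM/c^2 = 2 * 6.674e-11 * 6.860061e+32 / (3e8)^2 = 1.017e+06

1.017e+06 m


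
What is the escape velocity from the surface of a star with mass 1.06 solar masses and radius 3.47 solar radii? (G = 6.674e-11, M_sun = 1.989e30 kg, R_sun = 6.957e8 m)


M = 1.06 * 1.989e30 kg = 2.10834e+30 kg; R = 3.47 * 6.957e8 m = 2.414079e+09 m. v_esc = sqrt(2GM/R) = sqrt(2 * 6.674e-11 * 2.10834e+30 / 2.414079e+09) = 341430.7909

341430.7909 m/s


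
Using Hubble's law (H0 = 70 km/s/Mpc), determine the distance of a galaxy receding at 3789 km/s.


d = v / H0 = 3789 / 70 = 54.1286

54.1286 Mpc


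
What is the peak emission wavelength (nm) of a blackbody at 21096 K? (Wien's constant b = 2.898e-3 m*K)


lam_max = b / T = 2.898e-3 / 21096 = 1.374e-07 m = 137.372 nm

137.372 nm


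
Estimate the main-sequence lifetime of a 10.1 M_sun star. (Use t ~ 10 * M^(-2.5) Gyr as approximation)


t = 10 * M^(-2.5) = 10 * 10.1^(-2.5) = 0.0308

0.0308 Gyr


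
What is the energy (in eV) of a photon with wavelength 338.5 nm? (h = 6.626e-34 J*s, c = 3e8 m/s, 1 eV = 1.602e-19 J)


E = hc/lambda = 6.626e-34 * 3e8 / 3.385e-07 = 5.872e-19 J = 3.6657 eV

3.6657 eV


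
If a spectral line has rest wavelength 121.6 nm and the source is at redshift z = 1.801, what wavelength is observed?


lam_obs = lam_emit * (1 + z) = 121.6 * (1 + 1.801) = 340.6016

340.6016 nm


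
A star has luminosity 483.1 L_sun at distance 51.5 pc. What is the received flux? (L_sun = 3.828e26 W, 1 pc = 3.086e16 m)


F = L / (4*pi*d^2) = 1.849e+29 / (4*pi*(1.589e+18)^2) = 5.826e-09

5.826e-09 W/m^2


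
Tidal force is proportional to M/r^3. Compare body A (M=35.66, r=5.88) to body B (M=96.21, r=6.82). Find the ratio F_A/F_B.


Ratio = (M1/r1^3) / (M2/r2^3) = (35.66/5.88^3) / (96.21/6.82^3) = 0.5783

0.5783


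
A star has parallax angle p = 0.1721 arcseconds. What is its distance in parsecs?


d = 1/p = 1/0.1721 = 5.8106

5.8106 pc


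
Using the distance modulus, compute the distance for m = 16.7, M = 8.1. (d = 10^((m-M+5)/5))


d = 10^((m - M + 5)/5) = 10^((16.7 - 8.1 + 5)/5) = 524.8075

524.8075 pc


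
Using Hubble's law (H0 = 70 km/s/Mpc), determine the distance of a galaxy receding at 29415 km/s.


d = v / H0 = 29415 / 70 = 420.2143

420.2143 Mpc


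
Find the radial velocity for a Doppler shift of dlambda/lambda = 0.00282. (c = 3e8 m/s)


v = (dlambda/lambda) * c = 0.00282 * 3e8 = 846000.0

846000.0 m/s


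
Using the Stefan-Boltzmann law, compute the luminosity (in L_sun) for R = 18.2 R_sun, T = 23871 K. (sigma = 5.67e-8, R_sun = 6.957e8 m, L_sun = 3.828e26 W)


R = 18.2 * 6.957e8 m = 1.266174e+10 m. L = 4*pi*R^2*sigma*T^4 = 4*pi*(1.266174e+10)^2 * 5.67e-8 * 23871^4 = 3.709045464e+31 W. L/L_sun = 3.709045464e+31 / 3.828e26 = 96892.5147

96892.5147 L_sun


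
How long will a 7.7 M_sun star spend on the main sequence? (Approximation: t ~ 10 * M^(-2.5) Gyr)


t = 10 * M^(-2.5) = 10 * 7.7^(-2.5) = 0.0608

0.0608 Gyr


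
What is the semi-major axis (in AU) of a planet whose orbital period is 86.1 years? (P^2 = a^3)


a = P^(2/3) = 86.1^(2/3) = 19.4985

19.4985 AU


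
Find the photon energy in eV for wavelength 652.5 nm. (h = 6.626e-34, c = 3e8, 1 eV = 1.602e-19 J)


E = hc/lambda = 6.626e-34 * 3e8 / 6.525e-07 = 3.046e-19 J = 1.9016 eV

1.9016 eV


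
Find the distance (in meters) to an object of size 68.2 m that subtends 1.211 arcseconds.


D = size / theta_rad, theta_rad = 1.211 * pi/(180*3600) = 5.871e-06, D = 1.162e+07

1.162e+07 m


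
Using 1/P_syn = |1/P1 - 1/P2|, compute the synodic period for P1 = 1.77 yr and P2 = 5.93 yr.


1/P_syn = |1/P1 - 1/P2| = |1/1.77 - 1/5.93| => P_syn = 2.5231

2.5231 years


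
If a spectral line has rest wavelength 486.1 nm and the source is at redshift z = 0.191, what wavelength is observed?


lam_obs = lam_emit * (1 + z) = 486.1 * (1 + 0.191) = 578.9451

578.9451 nm


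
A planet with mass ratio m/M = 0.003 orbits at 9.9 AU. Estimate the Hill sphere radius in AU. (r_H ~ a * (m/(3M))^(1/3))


r_H = a * (m/3M)^(1/3) = 9.9 * (0.003/3)^(1/3) = 0.99

0.99 AU


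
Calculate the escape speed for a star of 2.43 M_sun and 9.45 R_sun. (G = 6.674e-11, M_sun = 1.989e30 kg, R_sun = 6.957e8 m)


M = 2.43 * 1.989e30 kg = 4.83327e+30 kg; R = 9.45 * 6.957e8 m = 6.574365e+09 m. v_esc = sqrt(2GM/R) = sqrt(2 * 6.674e-11 * 4.83327e+30 / 6.574365e+09) = 313257.6758

313257.6758 m/s


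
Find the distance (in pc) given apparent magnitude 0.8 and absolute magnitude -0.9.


d = 10^((m - M + 5)/5) = 10^((0.8 - -0.9 + 5)/5) = 21.8776

21.8776 pc


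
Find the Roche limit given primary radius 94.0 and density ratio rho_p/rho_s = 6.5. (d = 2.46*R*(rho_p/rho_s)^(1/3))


d_Roche = 2.46 * 94.0 * 6.5^(1/3) = 431.5529

431.5529


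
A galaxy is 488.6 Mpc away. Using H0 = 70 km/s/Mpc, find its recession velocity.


v = H0 * d = 70 * 488.6 = 34202.0

34202.0 km/s


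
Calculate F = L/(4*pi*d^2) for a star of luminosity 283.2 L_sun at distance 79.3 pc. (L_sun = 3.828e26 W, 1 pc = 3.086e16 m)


F = L / (4*pi*d^2) = 1.084e+29 / (4*pi*(2.447e+18)^2) = 1.441e-09

1.441e-09 W/m^2


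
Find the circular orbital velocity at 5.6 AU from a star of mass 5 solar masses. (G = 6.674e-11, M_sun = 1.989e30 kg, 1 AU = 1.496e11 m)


v = sqrt(GM/r) = sqrt(6.674e-11 * 9.945e+30 / 8.378e+11) = 28147.2315

28147.2315 m/s


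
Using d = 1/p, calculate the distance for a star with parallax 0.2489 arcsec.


d = 1/p = 1/0.2489 = 4.0177

4.0177 pc
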